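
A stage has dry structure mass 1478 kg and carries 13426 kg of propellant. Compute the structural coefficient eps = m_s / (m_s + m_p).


eps = 1478 / (1478 + 13426) = 0.0992

0.0992


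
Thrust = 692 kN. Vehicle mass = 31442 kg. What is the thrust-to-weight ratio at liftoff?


TWR = 692000 / (31442 * 9.81) = 2.24

2.24


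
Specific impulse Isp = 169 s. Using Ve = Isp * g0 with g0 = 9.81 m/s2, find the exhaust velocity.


Ve = Isp * g0 = 169 * 9.81 = 1657.9 m/s

1657.9 m/s


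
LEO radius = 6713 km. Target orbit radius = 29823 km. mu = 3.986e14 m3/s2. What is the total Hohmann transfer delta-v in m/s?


V1 = sqrt(mu/r1) = 7705.67 m/s
dV1 = V1*(sqrt(2*r2/(r1+r2)) - 1) = 2139.89 m/s
V2 = sqrt(mu/r2) = 3655.89 m/s
dV2 = V2*(1 - sqrt(2*r1/(r1+r2))) = 1439.7 m/s
Total dV = 3580 m/s

3580 m/s


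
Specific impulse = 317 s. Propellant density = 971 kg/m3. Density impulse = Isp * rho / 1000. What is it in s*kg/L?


rho*Isp = 317 * 971 / 1000 = 308 s*kg/L

308 s*kg/L


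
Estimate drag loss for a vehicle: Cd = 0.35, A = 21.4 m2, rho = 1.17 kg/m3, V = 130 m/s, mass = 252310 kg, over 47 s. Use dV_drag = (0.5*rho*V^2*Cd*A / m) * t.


D = 0.5 * 1.17 * 130^2 * 0.35 * 21.4 = 74049.88 N
a = 74049.88 / 252310 = 0.2935 m/s2
dV = 0.2935 * 47 = 13.8 m/s

13.8 m/s


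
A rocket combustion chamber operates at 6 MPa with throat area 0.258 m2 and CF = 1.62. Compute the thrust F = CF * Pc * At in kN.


F = 1.62 * 6e6 * 0.258 = 2.5078e+06 N = 2507.8 kN

2507.8 kN


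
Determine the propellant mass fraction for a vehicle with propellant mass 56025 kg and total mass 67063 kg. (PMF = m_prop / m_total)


PMF = 56025 / 67063 = 0.835

0.835


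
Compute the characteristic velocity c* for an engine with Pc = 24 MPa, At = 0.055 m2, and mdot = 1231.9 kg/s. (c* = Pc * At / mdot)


c* = 24e6 * 0.055 / 1231.9 = 1072 m/s

1072 m/s


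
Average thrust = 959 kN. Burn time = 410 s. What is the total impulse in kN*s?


It = 959 * 410 = 393190 kN*s

393190 kN*s


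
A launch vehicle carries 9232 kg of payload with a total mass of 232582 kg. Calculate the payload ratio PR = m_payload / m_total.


PR = 9232 / 232582 = 0.0397

0.0397


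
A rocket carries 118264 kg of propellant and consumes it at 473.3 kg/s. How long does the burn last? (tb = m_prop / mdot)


tb = 118264 / 473.3 = 249.9 s

249.9 s


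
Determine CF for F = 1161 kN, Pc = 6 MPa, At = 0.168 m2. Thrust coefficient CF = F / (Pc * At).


CF = 1161000 / (6e6 * 0.168) = 1.15

1.15


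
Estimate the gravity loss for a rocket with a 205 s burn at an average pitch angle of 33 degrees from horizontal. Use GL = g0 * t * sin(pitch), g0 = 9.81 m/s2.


GL = 9.81 * 205 * sin(33 deg) = 1095 m/s

1095 m/s


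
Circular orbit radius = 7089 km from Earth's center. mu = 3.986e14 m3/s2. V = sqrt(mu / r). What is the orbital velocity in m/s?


V = sqrt(3.986e14 / 7089000) = 7499 m/s

7499 m/s


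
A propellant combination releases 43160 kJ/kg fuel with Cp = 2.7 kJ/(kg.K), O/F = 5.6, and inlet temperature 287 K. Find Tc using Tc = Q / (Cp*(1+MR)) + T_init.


Tc = 43160 / (2.7 * (1 + 5.6)) + 287 = 2709 K

2709 K


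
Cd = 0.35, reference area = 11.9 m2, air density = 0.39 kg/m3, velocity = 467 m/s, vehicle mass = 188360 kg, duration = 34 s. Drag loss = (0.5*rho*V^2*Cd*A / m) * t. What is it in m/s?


D = 0.5 * 0.39 * 467^2 * 0.35 * 11.9 = 177126.43 N
a = 177126.43 / 188360 = 0.9404 m/s2
dV = 0.9404 * 34 = 32.0 m/s

32.0 m/s


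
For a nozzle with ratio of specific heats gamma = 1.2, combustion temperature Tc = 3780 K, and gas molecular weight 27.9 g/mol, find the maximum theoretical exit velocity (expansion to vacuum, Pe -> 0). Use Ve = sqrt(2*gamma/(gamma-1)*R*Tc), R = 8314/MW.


R = 8314 / 27.9 = 297.99 J/(kg.K)
Ve = sqrt(2 * 1.2 / (1.2 - 1) * 297.99 * 3780) = 3677 m/s

3677 m/s


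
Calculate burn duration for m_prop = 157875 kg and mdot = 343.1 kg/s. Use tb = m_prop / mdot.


tb = 157875 / 343.1 = 460.1 s

460.1 s


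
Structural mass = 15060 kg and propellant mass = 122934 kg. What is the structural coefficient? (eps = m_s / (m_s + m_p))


eps = 15060 / (15060 + 122934) = 0.1091

0.1091


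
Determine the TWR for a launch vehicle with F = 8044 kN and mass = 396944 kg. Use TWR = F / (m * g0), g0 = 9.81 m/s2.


TWR = 8044000 / (396944 * 9.81) = 2.07

2.07


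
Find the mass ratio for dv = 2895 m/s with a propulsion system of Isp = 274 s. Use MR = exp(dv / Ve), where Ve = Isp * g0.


Ve = 274 * 9.81 = 2687.94 m/s
MR = exp(2895 / 2687.94) = 2.936

2.936


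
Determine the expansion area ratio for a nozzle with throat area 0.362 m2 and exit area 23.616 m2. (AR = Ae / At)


AR = 23.616 / 0.362 = 65.2

65.2


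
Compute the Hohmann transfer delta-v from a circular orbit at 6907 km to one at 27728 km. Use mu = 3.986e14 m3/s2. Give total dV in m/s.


V1 = sqrt(mu/r1) = 7596.68 m/s
dV1 = V1*(sqrt(2*r2/(r1+r2)) - 1) = 2015.91 m/s
V2 = sqrt(mu/r2) = 3791.49 m/s
dV2 = V2*(1 - sqrt(2*r1/(r1+r2))) = 1397.0 m/s
Total dV = 3413 m/s

3413 m/s


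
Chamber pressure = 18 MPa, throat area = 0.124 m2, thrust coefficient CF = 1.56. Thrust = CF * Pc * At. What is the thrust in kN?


F = 1.56 * 18e6 * 0.124 = 3.4819e+06 N = 3481.9 kN

3481.9 kN


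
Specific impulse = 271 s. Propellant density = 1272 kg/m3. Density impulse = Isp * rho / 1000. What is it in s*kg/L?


rho*Isp = 271 * 1272 / 1000 = 345 s*kg/L

345 s*kg/L


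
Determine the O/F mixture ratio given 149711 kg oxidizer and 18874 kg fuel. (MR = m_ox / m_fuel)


MR = 149711 / 18874 = 7.93

7.93


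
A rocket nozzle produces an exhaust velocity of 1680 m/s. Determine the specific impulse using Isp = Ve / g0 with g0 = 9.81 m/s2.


Isp = Ve / g0 = 1680 / 9.81 = 171.3 s

171.3 s


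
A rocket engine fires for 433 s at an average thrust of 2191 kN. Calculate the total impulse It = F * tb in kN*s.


It = 2191 * 433 = 948703 kN*s

948703 kN*s


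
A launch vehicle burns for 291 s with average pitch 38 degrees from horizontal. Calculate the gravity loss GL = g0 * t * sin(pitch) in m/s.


GL = 9.81 * 291 * sin(38 deg) = 1758 m/s

1758 m/s


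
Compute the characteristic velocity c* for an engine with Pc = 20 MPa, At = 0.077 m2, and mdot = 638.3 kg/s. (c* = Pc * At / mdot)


c* = 20e6 * 0.077 / 638.3 = 2413 m/s

2413 m/s


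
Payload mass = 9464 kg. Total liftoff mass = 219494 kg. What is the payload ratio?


PR = 9464 / 219494 = 0.0431

0.0431


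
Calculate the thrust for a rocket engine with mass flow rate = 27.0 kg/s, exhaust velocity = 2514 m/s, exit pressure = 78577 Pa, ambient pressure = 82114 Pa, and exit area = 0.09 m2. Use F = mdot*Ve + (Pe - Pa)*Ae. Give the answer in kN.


F = 27.0 * 2514 + (78577 - 82114) * 0.09 = 67560.0 N = 67.6 kN

67.6 kN


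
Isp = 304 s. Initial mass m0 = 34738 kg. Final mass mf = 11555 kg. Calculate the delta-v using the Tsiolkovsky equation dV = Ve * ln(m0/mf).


Ve = 304 * 9.81 = 2982.24 m/s
dV = 2982.24 * ln(34738/11555) = 3283 m/s

3283 m/s


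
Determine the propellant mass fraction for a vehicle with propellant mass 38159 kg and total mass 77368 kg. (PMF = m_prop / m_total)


PMF = 38159 / 77368 = 0.493

0.493


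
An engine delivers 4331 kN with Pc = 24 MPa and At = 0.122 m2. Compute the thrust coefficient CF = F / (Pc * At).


CF = 4331000 / (24e6 * 0.122) = 1.48

1.48


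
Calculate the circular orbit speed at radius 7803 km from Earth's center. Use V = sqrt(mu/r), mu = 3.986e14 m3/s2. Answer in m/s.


V = sqrt(3.986e14 / 7803000) = 7147 m/s

7147 m/s


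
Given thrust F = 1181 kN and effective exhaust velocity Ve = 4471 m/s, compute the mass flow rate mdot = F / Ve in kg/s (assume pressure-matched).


mdot = F / Ve = 1181000 / 4471 = 264.1 kg/s

264.1 kg/s


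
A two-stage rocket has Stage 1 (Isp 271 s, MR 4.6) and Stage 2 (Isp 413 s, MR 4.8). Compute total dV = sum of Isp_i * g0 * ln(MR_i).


dV1 = 271 * 9.81 * ln(4.6) = 4057.0 m/s
dV2 = 413 * 9.81 * ln(4.8) = 6355.3 m/s
Total dV = 4057.0 + 6355.3 = 10412.3 m/s ~ 10412 m/s

10412 m/s


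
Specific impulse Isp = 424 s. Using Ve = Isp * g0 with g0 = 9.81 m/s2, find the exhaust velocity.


Ve = Isp * g0 = 424 * 9.81 = 4159.4 m/s

4159.4 m/s


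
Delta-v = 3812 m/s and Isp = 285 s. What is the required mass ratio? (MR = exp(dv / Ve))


Ve = 285 * 9.81 = 2795.85 m/s
MR = exp(3812 / 2795.85) = 3.91

3.91


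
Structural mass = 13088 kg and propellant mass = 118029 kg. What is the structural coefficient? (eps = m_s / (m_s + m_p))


eps = 13088 / (13088 + 118029) = 0.0998

0.0998


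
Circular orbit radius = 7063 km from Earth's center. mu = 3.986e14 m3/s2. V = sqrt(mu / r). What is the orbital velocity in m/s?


V = sqrt(3.986e14 / 7063000) = 7512 m/s

7512 m/s


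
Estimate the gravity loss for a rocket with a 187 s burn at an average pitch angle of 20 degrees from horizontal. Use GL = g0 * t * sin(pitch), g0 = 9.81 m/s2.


GL = 9.81 * 187 * sin(20 deg) = 627 m/s

627 m/s


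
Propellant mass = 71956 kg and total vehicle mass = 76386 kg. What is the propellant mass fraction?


PMF = 71956 / 76386 = 0.942

0.942


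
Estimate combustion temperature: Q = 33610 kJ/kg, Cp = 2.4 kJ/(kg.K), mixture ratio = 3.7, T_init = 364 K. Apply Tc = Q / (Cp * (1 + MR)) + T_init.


Tc = 33610 / (2.4 * (1 + 3.7)) + 364 = 3344 K

3344 K


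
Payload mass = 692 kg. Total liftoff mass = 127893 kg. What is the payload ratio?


PR = 692 / 127893 = 0.0054

0.0054


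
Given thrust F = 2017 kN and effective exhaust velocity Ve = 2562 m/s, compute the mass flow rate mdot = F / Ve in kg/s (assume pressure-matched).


mdot = F / Ve = 2017000 / 2562 = 787.3 kg/s

787.3 kg/s


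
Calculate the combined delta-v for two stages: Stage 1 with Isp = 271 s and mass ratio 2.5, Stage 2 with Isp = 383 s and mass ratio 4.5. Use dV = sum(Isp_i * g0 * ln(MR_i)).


dV1 = 271 * 9.81 * ln(2.5) = 2436.0 m/s
dV2 = 383 * 9.81 * ln(4.5) = 5651.2 m/s
Total dV = 2436.0 + 5651.2 = 8087.2 m/s ~ 8087 m/s

8087 m/s


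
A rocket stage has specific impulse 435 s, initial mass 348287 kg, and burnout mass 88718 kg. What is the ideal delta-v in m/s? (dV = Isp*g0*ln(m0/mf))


Ve = 435 * 9.81 = 4267.35 m/s
dV = 4267.35 * ln(348287/88718) = 5836 m/s

5836 m/s


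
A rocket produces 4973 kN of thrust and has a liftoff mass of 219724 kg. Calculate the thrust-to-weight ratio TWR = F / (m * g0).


TWR = 4973000 / (219724 * 9.81) = 2.31

2.31


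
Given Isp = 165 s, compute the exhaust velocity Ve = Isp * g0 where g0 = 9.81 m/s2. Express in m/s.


Ve = Isp * g0 = 165 * 9.81 = 1618.7 m/s

1618.7 m/s


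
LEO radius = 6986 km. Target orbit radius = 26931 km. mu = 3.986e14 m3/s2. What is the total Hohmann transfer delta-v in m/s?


V1 = sqrt(mu/r1) = 7553.61 m/s
dV1 = V1*(sqrt(2*r2/(r1+r2)) - 1) = 1965.3 m/s
V2 = sqrt(mu/r2) = 3847.18 m/s
dV2 = V2*(1 - sqrt(2*r1/(r1+r2))) = 1377.94 m/s
Total dV = 3343 m/s

3343 m/s


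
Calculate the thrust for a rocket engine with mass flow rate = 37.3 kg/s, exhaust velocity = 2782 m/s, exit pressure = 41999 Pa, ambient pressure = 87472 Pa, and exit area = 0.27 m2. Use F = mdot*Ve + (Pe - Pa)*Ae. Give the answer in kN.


F = 37.3 * 2782 + (41999 - 87472) * 0.27 = 91491.0 N = 91.5 kN

91.5 kN


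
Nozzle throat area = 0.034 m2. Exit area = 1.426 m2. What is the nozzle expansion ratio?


AR = 1.426 / 0.034 = 41.9

41.9


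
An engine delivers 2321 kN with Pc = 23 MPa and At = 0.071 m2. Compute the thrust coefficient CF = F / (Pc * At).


CF = 2321000 / (23e6 * 0.071) = 1.42

1.42


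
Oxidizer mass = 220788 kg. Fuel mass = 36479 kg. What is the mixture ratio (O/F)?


MR = 220788 / 36479 = 6.05

6.05


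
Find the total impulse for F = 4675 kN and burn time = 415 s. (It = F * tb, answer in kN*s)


It = 4675 * 415 = 1940125 kN*s

1940125 kN*s


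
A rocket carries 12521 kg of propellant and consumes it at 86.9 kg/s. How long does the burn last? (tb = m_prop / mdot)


tb = 12521 / 86.9 = 144.1 s

144.1 s


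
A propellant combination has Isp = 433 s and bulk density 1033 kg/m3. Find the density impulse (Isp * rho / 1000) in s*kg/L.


rho*Isp = 433 * 1033 / 1000 = 447 s*kg/L

447 s*kg/L


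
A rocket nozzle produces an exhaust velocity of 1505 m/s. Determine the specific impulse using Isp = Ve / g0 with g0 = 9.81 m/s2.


Isp = Ve / g0 = 1505 / 9.81 = 153.4 s

153.4 s


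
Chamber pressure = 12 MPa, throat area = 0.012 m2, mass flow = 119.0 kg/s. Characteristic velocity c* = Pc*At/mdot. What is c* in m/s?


c* = 12e6 * 0.012 / 119.0 = 1210 m/s

1210 m/s


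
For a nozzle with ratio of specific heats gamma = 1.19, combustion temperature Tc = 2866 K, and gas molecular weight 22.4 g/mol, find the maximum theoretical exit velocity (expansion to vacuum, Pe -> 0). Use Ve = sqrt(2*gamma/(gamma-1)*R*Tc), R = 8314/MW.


R = 8314 / 22.4 = 371.16 J/(kg.K)
Ve = sqrt(2 * 1.19 / (1.19 - 1) * 371.16 * 2866) = 3650 m/s

3650 m/s


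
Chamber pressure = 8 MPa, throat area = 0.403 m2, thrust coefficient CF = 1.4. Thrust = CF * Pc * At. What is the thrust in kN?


F = 1.4 * 8e6 * 0.403 = 4.5136e+06 N = 4513.6 kN

4513.6 kN


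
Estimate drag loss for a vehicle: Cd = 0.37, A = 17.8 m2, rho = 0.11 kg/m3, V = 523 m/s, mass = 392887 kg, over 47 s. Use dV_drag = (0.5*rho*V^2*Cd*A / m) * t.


D = 0.5 * 0.11 * 523^2 * 0.37 * 17.8 = 99080.41 N
a = 99080.41 / 392887 = 0.2522 m/s2
dV = 0.2522 * 47 = 11.9 m/s

11.9 m/s


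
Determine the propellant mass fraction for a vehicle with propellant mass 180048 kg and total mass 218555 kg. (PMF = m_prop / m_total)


PMF = 180048 / 218555 = 0.824

0.824


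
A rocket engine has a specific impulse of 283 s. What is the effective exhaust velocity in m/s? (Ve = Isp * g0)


Ve = Isp * g0 = 283 * 9.81 = 2776.2 m/s

2776.2 m/s


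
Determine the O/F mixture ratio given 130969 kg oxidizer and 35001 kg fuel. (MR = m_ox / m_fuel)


MR = 130969 / 35001 = 3.74

3.74


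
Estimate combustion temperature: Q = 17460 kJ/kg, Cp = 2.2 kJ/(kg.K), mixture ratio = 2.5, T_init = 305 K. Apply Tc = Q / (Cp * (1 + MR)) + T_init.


Tc = 17460 / (2.2 * (1 + 2.5)) + 305 = 2573 K

2573 K


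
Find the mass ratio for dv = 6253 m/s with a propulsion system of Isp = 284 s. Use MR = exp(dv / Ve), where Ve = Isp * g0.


Ve = 284 * 9.81 = 2786.04 m/s
MR = exp(6253 / 2786.04) = 9.435

9.435


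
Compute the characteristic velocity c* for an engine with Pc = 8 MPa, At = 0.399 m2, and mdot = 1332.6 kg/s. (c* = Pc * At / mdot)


c* = 8e6 * 0.399 / 1332.6 = 2395 m/s

2395 m/s


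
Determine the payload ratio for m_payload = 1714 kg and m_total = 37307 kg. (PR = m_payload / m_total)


PR = 1714 / 37307 = 0.0459

0.0459


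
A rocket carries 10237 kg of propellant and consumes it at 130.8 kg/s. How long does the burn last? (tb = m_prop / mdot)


tb = 10237 / 130.8 = 78.3 s

78.3 s


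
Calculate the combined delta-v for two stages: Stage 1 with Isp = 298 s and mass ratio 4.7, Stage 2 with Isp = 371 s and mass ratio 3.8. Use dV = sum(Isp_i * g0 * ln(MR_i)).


dV1 = 298 * 9.81 * ln(4.7) = 4524.1 m/s
dV2 = 371 * 9.81 * ln(3.8) = 4858.7 m/s
Total dV = 4524.1 + 4858.7 = 9382.8 m/s ~ 9383 m/s

9383 m/s


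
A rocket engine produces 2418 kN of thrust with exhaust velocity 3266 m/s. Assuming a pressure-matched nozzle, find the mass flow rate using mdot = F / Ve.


mdot = F / Ve = 2418000 / 3266 = 740.4 kg/s

740.4 kg/s


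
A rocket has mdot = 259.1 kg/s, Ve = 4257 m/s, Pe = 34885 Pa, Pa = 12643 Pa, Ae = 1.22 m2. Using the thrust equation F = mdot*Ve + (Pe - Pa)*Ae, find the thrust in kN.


F = 259.1 * 4257 + (34885 - 12643) * 1.22 = 1.1301e+06 N = 1130.1 kN

1130.1 kN


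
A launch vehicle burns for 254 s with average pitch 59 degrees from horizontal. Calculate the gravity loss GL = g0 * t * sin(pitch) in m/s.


GL = 9.81 * 254 * sin(59 deg) = 2136 m/s

2136 m/s


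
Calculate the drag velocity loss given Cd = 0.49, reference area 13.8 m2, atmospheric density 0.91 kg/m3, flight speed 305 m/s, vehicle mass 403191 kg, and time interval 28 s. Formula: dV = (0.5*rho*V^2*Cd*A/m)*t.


D = 0.5 * 0.91 * 305^2 * 0.49 * 13.8 = 286210.95 N
a = 286210.95 / 403191 = 0.7099 m/s2
dV = 0.7099 * 28 = 19.9 m/s

19.9 m/s


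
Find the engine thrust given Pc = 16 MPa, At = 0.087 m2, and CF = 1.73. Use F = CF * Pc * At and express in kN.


F = 1.73 * 16e6 * 0.087 = 2.4082e+06 N = 2408.2 kN

2408.2 kN


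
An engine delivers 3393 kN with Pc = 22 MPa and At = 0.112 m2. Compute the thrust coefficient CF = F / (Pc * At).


CF = 3393000 / (22e6 * 0.112) = 1.38

1.38


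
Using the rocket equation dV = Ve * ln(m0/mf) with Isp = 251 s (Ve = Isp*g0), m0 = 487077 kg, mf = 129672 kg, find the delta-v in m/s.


Ve = 251 * 9.81 = 2462.31 m/s
dV = 2462.31 * ln(487077/129672) = 3259 m/s

3259 m/s


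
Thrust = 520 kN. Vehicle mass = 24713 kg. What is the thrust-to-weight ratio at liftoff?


TWR = 520000 / (24713 * 9.81) = 2.14

2.14


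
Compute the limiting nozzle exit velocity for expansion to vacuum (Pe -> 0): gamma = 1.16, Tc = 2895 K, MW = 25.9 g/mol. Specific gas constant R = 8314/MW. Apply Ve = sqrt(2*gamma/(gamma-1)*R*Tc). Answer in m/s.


R = 8314 / 25.9 = 321.0 J/(kg.K)
Ve = sqrt(2 * 1.16 / (1.16 - 1) * 321.0 * 2895) = 3671 m/s

3671 m/s


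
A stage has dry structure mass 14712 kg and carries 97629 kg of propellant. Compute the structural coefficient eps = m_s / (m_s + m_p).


eps = 14712 / (14712 + 97629) = 0.131

0.131


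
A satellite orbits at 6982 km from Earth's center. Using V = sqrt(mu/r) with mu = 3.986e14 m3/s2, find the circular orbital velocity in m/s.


V = sqrt(3.986e14 / 6982000) = 7556 m/s

7556 m/s


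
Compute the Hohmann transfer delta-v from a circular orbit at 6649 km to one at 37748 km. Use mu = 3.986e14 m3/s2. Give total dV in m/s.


V1 = sqrt(mu/r1) = 7742.67 m/s
dV1 = V1*(sqrt(2*r2/(r1+r2)) - 1) = 2353.95 m/s
V2 = sqrt(mu/r2) = 3249.54 m/s
dV2 = V2*(1 - sqrt(2*r1/(r1+r2))) = 1471.1 m/s
Total dV = 3825 m/s

3825 m/s


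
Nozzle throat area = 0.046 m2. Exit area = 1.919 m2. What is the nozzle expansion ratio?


AR = 1.919 / 0.046 = 41.7

41.7


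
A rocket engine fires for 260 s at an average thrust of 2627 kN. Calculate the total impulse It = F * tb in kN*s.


It = 2627 * 260 = 683020 kN*s

683020 kN*s


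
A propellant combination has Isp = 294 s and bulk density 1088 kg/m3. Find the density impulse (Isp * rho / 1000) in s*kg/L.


rho*Isp = 294 * 1088 / 1000 = 320 s*kg/L

320 s*kg/L


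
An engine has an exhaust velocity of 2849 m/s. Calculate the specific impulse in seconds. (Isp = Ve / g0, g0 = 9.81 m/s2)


Isp = Ve / g0 = 2849 / 9.81 = 290.4 s

290.4 s


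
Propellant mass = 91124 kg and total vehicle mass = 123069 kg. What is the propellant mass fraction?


PMF = 91124 / 123069 = 0.74

0.74


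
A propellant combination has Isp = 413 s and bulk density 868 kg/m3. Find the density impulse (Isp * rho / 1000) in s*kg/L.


rho*Isp = 413 * 868 / 1000 = 358 s*kg/L

358 s*kg/L


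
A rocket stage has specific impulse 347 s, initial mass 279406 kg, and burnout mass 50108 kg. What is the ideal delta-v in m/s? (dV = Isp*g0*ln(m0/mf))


Ve = 347 * 9.81 = 3404.07 m/s
dV = 3404.07 * ln(279406/50108) = 5850 m/s

5850 m/s


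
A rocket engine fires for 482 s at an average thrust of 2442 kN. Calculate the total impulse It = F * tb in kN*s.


It = 2442 * 482 = 1177044 kN*s

1177044 kN*s


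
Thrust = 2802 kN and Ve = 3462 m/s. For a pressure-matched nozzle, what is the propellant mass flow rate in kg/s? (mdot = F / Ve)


mdot = F / Ve = 2802000 / 3462 = 809.4 kg/s

809.4 kg/s


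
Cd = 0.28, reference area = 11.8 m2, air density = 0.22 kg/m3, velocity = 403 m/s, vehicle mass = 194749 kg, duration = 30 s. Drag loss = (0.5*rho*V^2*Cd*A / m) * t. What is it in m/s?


D = 0.5 * 0.22 * 403^2 * 0.28 * 11.8 = 59025.93 N
a = 59025.93 / 194749 = 0.3031 m/s2
dV = 0.3031 * 30 = 9.1 m/s

9.1 m/s


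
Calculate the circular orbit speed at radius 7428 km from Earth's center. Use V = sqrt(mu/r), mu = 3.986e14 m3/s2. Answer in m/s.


V = sqrt(3.986e14 / 7428000) = 7325 m/s

7325 m/s


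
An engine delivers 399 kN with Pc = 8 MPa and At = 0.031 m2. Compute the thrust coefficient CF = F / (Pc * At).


CF = 399000 / (8e6 * 0.031) = 1.61

1.61


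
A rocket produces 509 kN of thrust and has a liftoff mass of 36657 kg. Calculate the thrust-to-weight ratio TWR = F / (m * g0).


TWR = 509000 / (36657 * 9.81) = 1.42

1.42


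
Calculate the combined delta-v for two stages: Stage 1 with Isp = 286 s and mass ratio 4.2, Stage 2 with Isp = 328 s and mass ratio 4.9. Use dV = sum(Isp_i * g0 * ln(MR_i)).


dV1 = 286 * 9.81 * ln(4.2) = 4026.4 m/s
dV2 = 328 * 9.81 * ln(4.9) = 5113.7 m/s
Total dV = 4026.4 + 5113.7 = 9140.1 m/s ~ 9140 m/s

9140 m/s


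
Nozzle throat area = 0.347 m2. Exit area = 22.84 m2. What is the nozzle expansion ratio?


AR = 22.84 / 0.347 = 65.8

65.8


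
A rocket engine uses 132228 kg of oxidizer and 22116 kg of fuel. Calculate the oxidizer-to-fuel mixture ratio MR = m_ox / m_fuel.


MR = 132228 / 22116 = 5.98

5.98


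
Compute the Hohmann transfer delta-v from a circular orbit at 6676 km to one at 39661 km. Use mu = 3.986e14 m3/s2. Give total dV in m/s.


V1 = sqrt(mu/r1) = 7726.99 m/s
dV1 = V1*(sqrt(2*r2/(r1+r2)) - 1) = 2382.83 m/s
V2 = sqrt(mu/r2) = 3170.2 m/s
dV2 = V2*(1 - sqrt(2*r1/(r1+r2))) = 1468.45 m/s
Total dV = 3851 m/s

3851 m/s


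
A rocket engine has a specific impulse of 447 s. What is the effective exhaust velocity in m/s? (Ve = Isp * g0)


Ve = Isp * g0 = 447 * 9.81 = 4385.1 m/s

4385.1 m/s


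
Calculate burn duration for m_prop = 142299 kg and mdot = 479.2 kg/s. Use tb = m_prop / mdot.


tb = 142299 / 479.2 = 297.0 s

297.0 s


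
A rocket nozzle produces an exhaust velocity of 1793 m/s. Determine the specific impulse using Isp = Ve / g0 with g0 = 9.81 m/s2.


Isp = Ve / g0 = 1793 / 9.81 = 182.8 s

182.8 s


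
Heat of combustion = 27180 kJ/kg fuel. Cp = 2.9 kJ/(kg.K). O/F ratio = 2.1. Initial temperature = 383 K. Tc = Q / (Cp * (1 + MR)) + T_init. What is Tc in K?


Tc = 27180 / (2.9 * (1 + 2.1)) + 383 = 3406 K

3406 K


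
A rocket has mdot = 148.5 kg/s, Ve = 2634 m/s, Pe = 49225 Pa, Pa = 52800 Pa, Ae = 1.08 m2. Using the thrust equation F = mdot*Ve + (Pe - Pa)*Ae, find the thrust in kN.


F = 148.5 * 2634 + (49225 - 52800) * 1.08 = 387288.0 N = 387.3 kN

387.3 kN


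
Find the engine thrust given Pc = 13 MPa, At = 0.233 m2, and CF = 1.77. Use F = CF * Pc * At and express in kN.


F = 1.77 * 13e6 * 0.233 = 5.3613e+06 N = 5361.3 kN

5361.3 kN


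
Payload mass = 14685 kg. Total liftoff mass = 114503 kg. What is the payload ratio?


PR = 14685 / 114503 = 0.1282

0.1282


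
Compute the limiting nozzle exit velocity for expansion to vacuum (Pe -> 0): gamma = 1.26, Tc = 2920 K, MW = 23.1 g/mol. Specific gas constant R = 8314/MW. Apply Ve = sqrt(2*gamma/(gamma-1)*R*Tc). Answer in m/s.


R = 8314 / 23.1 = 359.91 J/(kg.K)
Ve = sqrt(2 * 1.26 / (1.26 - 1) * 359.91 * 2920) = 3192 m/s

3192 m/s


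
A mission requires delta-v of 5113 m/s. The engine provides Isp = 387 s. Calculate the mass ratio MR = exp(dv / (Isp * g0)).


Ve = 387 * 9.81 = 3796.47 m/s
MR = exp(5113 / 3796.47) = 3.845

3.845


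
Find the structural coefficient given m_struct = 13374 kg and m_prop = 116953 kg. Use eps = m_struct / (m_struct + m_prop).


eps = 13374 / (13374 + 116953) = 0.1026

0.1026


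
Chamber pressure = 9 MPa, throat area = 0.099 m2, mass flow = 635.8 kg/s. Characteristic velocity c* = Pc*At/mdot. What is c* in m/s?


c* = 9e6 * 0.099 / 635.8 = 1401 m/s

1401 m/s


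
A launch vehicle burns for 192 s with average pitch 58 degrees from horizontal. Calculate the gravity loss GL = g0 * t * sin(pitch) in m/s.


GL = 9.81 * 192 * sin(58 deg) = 1597 m/s

1597 m/s


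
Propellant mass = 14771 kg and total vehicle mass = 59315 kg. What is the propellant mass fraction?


PMF = 14771 / 59315 = 0.249

0.249


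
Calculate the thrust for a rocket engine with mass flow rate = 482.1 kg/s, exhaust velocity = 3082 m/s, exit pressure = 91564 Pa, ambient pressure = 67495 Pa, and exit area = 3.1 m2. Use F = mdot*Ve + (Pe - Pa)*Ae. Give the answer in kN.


F = 482.1 * 3082 + (91564 - 67495) * 3.1 = 1.5604e+06 N = 1560.4 kN

1560.4 kN


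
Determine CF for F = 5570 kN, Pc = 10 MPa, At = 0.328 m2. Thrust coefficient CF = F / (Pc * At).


CF = 5570000 / (10e6 * 0.328) = 1.7

1.7


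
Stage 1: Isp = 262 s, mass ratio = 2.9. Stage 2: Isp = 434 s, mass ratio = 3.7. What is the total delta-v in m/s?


dV1 = 262 * 9.81 * ln(2.9) = 2736.5 m/s
dV2 = 434 * 9.81 * ln(3.7) = 5570.3 m/s
Total dV = 2736.5 + 5570.3 = 8306.8 m/s ~ 8307 m/s

8307 m/s


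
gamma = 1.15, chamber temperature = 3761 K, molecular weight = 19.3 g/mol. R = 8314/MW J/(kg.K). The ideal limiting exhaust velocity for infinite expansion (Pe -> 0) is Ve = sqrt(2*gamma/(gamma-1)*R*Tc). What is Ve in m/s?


R = 8314 / 19.3 = 430.78 J/(kg.K)
Ve = sqrt(2 * 1.15 / (1.15 - 1) * 430.78 * 3761) = 4984 m/s

4984 m/s


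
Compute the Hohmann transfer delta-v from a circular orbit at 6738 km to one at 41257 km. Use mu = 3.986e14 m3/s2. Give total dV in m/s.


V1 = sqrt(mu/r1) = 7691.36 m/s
dV1 = V1*(sqrt(2*r2/(r1+r2)) - 1) = 2393.48 m/s
V2 = sqrt(mu/r2) = 3108.28 m/s
dV2 = V2*(1 - sqrt(2*r1/(r1+r2))) = 1461.24 m/s
Total dV = 3855 m/s

3855 m/s


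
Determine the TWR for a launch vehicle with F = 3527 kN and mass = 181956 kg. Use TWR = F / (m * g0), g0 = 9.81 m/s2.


TWR = 3527000 / (181956 * 9.81) = 1.98

1.98


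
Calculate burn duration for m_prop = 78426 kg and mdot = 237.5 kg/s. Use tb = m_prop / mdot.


tb = 78426 / 237.5 = 330.2 s

330.2 s


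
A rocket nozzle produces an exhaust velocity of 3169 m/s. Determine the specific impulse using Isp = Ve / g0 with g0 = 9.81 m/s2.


Isp = Ve / g0 = 3169 / 9.81 = 323.0 s

323.0 s


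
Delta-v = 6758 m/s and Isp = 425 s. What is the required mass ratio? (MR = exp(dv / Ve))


Ve = 425 * 9.81 = 4169.25 m/s
MR = exp(6758 / 4169.25) = 5.058

5.058


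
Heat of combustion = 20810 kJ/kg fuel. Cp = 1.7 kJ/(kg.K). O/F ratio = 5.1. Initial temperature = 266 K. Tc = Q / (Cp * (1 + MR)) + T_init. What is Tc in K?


Tc = 20810 / (1.7 * (1 + 5.1)) + 266 = 2273 K

2273 K


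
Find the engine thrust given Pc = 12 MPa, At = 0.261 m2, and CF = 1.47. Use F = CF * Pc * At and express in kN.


F = 1.47 * 12e6 * 0.261 = 4.6040e+06 N = 4604.0 kN

4604.0 kN


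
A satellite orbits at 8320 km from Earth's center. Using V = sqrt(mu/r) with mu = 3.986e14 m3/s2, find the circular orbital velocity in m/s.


V = sqrt(3.986e14 / 8320000) = 6922 m/s

6922 m/s


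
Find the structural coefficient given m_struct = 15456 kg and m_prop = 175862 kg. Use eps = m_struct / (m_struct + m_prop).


eps = 15456 / (15456 + 175862) = 0.0808

0.0808


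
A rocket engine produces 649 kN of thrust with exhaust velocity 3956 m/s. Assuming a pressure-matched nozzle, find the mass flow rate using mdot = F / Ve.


mdot = F / Ve = 649000 / 3956 = 164.1 kg/s

164.1 kg/s


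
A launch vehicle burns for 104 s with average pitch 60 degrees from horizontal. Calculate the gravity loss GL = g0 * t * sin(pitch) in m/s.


GL = 9.81 * 104 * sin(60 deg) = 884 m/s

884 m/s


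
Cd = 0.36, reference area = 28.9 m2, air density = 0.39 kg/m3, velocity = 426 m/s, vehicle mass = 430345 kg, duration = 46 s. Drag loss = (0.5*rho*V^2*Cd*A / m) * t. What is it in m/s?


D = 0.5 * 0.39 * 426^2 * 0.36 * 28.9 = 368174.88 N
a = 368174.88 / 430345 = 0.8555 m/s2
dV = 0.8555 * 46 = 39.4 m/s

39.4 m/s


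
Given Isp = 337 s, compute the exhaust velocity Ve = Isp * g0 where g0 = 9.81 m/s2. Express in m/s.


Ve = Isp * g0 = 337 * 9.81 = 3306.0 m/s

3306.0 m/s


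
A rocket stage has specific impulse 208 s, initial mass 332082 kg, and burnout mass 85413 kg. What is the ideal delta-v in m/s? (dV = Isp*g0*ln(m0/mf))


Ve = 208 * 9.81 = 2040.48 m/s
dV = 2040.48 * ln(332082/85413) = 2771 m/s

2771 m/s


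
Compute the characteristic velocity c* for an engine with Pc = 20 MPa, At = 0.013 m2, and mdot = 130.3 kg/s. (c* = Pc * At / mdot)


c* = 20e6 * 0.013 / 130.3 = 1995 m/s

1995 m/s


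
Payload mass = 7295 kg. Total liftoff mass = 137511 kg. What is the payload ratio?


PR = 7295 / 137511 = 0.0531

0.0531


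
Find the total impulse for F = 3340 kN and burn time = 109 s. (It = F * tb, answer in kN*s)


It = 3340 * 109 = 364060 kN*s

364060 kN*s


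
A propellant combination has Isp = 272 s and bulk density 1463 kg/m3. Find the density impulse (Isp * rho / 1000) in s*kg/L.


rho*Isp = 272 * 1463 / 1000 = 398 s*kg/L

398 s*kg/L


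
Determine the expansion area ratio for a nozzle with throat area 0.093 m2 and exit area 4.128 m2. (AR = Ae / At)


AR = 4.128 / 0.093 = 44.4

44.4


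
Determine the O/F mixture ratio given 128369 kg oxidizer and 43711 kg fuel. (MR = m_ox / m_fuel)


MR = 128369 / 43711 = 2.94

2.94


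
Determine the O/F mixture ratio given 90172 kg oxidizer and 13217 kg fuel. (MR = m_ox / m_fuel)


MR = 90172 / 13217 = 6.82

6.82


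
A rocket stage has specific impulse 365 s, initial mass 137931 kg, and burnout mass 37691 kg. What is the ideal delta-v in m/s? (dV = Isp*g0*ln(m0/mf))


Ve = 365 * 9.81 = 3580.65 m/s
dV = 3580.65 * ln(137931/37691) = 4645 m/s

4645 m/s


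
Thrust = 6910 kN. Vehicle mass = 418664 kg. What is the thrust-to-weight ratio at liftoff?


TWR = 6910000 / (418664 * 9.81) = 1.68

1.68


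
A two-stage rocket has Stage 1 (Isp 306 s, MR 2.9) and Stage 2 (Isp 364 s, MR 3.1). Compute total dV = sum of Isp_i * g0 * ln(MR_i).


dV1 = 306 * 9.81 * ln(2.9) = 3196.1 m/s
dV2 = 364 * 9.81 * ln(3.1) = 4040.1 m/s
Total dV = 3196.1 + 4040.1 = 7236.2 m/s ~ 7236 m/s

7236 m/s


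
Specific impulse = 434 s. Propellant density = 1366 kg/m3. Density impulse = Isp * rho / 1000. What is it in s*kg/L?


rho*Isp = 434 * 1366 / 1000 = 593 s*kg/L

593 s*kg/L


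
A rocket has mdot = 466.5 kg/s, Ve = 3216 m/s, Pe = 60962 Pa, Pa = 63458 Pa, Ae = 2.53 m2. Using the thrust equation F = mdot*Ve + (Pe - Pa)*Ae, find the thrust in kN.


F = 466.5 * 3216 + (60962 - 63458) * 2.53 = 1.4939e+06 N = 1493.9 kN

1493.9 kN


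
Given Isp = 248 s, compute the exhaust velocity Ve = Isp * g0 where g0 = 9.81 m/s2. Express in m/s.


Ve = Isp * g0 = 248 * 9.81 = 2432.9 m/s

2432.9 m/s


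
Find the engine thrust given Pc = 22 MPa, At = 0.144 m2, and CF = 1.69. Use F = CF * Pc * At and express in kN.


F = 1.69 * 22e6 * 0.144 = 5.3539e+06 N = 5353.9 kN

5353.9 kN


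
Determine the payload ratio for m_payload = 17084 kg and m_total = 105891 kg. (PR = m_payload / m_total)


PR = 17084 / 105891 = 0.1613

0.1613


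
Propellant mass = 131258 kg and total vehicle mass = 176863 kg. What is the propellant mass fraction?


PMF = 131258 / 176863 = 0.742

0.742


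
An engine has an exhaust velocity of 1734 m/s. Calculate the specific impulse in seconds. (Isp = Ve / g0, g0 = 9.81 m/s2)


Isp = Ve / g0 = 1734 / 9.81 = 176.8 s

176.8 s


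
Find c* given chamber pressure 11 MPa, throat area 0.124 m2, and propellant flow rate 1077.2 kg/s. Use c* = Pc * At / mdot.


c* = 11e6 * 0.124 / 1077.2 = 1266 m/s

1266 m/s


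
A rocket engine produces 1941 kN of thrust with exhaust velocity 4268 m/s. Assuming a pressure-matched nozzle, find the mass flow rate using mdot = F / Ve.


mdot = F / Ve = 1941000 / 4268 = 454.8 kg/s

454.8 kg/s


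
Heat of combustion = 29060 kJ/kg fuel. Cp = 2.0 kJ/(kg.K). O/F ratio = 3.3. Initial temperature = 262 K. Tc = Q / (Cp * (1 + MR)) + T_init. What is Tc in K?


Tc = 29060 / (2.0 * (1 + 3.3)) + 262 = 3641 K

3641 K


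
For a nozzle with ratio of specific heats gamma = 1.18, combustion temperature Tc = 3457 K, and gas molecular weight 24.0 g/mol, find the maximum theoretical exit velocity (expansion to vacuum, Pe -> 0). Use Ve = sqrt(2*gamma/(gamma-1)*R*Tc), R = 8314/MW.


R = 8314 / 24.0 = 346.42 J/(kg.K)
Ve = sqrt(2 * 1.18 / (1.18 - 1) * 346.42 * 3457) = 3962 m/s

3962 m/s


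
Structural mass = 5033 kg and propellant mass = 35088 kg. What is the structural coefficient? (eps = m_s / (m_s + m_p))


eps = 5033 / (5033 + 35088) = 0.1254

0.1254


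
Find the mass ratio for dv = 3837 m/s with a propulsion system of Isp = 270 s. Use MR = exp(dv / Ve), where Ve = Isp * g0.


Ve = 270 * 9.81 = 2648.7 m/s
MR = exp(3837 / 2648.7) = 4.257

4.257


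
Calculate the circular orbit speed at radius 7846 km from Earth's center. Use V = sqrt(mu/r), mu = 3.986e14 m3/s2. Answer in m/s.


V = sqrt(3.986e14 / 7846000) = 7128 m/s

7128 m/s


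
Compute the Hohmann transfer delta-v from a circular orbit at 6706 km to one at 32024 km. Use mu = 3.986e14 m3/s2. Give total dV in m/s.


V1 = sqrt(mu/r1) = 7709.69 m/s
dV1 = V1*(sqrt(2*r2/(r1+r2)) - 1) = 2204.7 m/s
V2 = sqrt(mu/r2) = 3528.02 m/s
dV2 = V2*(1 - sqrt(2*r1/(r1+r2))) = 1451.89 m/s
Total dV = 3657 m/s

3657 m/s


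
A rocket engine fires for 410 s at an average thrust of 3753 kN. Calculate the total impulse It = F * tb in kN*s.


It = 3753 * 410 = 1538730 kN*s

1538730 kN*s


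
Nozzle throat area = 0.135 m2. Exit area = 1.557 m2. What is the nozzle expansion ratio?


AR = 1.557 / 0.135 = 11.5

11.5


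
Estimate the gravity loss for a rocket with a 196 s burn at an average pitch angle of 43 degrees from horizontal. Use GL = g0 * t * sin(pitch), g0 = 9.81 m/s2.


GL = 9.81 * 196 * sin(43 deg) = 1311 m/s

1311 m/s


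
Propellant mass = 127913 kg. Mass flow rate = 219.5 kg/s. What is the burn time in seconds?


tb = 127913 / 219.5 = 582.7 s

582.7 s


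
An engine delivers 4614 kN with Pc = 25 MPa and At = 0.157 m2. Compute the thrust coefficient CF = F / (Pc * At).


CF = 4614000 / (25e6 * 0.157) = 1.18

1.18


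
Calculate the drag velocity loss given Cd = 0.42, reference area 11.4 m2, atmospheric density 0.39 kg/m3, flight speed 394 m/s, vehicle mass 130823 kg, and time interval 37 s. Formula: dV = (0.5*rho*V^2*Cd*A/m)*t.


D = 0.5 * 0.39 * 394^2 * 0.42 * 11.4 = 144937.64 N
a = 144937.64 / 130823 = 1.1079 m/s2
dV = 1.1079 * 37 = 41.0 m/s

41.0 m/s


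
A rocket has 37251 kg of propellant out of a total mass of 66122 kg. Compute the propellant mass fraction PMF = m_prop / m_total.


PMF = 37251 / 66122 = 0.563

0.563


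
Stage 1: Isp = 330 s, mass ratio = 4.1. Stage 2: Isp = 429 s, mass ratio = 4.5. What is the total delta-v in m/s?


dV1 = 330 * 9.81 * ln(4.1) = 4567.8 m/s
dV2 = 429 * 9.81 * ln(4.5) = 6329.9 m/s
Total dV = 4567.8 + 6329.9 = 10897.7 m/s ~ 10898 m/s

10898 m/s


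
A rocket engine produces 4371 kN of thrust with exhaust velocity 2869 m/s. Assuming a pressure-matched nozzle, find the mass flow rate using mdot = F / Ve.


mdot = F / Ve = 4371000 / 2869 = 1523.5 kg/s

1523.5 kg/s


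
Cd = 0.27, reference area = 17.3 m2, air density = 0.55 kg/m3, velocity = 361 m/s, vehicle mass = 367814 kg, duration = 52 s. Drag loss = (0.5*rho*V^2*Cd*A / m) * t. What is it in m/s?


D = 0.5 * 0.55 * 361^2 * 0.27 * 17.3 = 167400.58 N
a = 167400.58 / 367814 = 0.4551 m/s2
dV = 0.4551 * 52 = 23.7 m/s

23.7 m/s


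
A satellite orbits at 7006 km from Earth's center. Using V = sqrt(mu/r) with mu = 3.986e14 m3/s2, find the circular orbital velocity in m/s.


V = sqrt(3.986e14 / 7006000) = 7543 m/s

7543 m/s


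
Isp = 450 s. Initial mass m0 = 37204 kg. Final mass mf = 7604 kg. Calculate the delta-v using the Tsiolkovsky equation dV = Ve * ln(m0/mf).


Ve = 450 * 9.81 = 4414.5 m/s
dV = 4414.5 * ln(37204/7604) = 7009 m/s

7009 m/s


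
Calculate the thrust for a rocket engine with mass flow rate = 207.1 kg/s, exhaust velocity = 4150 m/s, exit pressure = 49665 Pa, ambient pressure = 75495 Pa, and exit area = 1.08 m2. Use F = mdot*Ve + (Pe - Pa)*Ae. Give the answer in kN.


F = 207.1 * 4150 + (49665 - 75495) * 1.08 = 831569.0 N = 831.6 kN

831.6 kN


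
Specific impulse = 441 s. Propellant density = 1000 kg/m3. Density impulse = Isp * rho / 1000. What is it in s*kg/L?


rho*Isp = 441 * 1000 / 1000 = 441 s*kg/L

441 s*kg/L


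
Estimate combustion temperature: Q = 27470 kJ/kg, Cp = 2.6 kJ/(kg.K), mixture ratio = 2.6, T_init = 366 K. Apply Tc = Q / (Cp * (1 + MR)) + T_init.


Tc = 27470 / (2.6 * (1 + 2.6)) + 366 = 3301 K

3301 K


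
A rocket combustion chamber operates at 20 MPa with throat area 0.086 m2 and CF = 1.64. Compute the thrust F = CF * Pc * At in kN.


F = 1.64 * 20e6 * 0.086 = 2.8208e+06 N = 2820.8 kN

2820.8 kN


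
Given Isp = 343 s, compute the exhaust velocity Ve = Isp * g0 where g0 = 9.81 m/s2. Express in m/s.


Ve = Isp * g0 = 343 * 9.81 = 3364.8 m/s

3364.8 m/s


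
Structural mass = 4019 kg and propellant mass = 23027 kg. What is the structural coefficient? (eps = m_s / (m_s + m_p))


eps = 4019 / (4019 + 23027) = 0.1486

0.1486


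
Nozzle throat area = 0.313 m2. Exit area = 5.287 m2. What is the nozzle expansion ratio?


AR = 5.287 / 0.313 = 16.9

16.9


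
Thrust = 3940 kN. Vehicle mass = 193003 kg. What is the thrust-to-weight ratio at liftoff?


TWR = 3940000 / (193003 * 9.81) = 2.08

2.08


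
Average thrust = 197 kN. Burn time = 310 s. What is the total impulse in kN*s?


It = 197 * 310 = 61070 kN*s

61070 kN*s


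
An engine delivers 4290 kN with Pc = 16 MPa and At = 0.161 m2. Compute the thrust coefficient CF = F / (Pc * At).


CF = 4290000 / (16e6 * 0.161) = 1.67

1.67


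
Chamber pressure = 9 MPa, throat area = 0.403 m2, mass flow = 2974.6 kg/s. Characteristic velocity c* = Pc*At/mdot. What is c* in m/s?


c* = 9e6 * 0.403 / 2974.6 = 1219 m/s

1219 m/s


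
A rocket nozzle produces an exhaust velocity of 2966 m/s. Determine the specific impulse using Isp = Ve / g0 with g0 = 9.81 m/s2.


Isp = Ve / g0 = 2966 / 9.81 = 302.3 s

302.3 s


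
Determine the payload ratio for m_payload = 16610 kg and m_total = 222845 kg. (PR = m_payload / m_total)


PR = 16610 / 222845 = 0.0745

0.0745


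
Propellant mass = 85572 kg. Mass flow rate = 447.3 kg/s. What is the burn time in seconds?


tb = 85572 / 447.3 = 191.3 s

191.3 s


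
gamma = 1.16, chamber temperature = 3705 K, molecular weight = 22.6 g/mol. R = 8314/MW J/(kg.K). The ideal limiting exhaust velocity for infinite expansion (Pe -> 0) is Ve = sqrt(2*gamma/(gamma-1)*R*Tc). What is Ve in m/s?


R = 8314 / 22.6 = 367.88 J/(kg.K)
Ve = sqrt(2 * 1.16 / (1.16 - 1) * 367.88 * 3705) = 4446 m/s

4446 m/s


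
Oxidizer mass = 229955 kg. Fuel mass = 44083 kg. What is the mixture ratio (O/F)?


MR = 229955 / 44083 = 5.22

5.22


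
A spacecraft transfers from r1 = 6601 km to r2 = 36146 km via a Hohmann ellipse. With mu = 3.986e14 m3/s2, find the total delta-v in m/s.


V1 = sqrt(mu/r1) = 7770.77 m/s
dV1 = V1*(sqrt(2*r2/(r1+r2)) - 1) = 2334.69 m/s
V2 = sqrt(mu/r2) = 3320.77 m/s
dV2 = V2*(1 - sqrt(2*r1/(r1+r2))) = 1475.3 m/s
Total dV = 3810 m/s

3810 m/s


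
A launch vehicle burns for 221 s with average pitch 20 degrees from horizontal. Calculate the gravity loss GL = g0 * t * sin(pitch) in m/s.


GL = 9.81 * 221 * sin(20 deg) = 742 m/s

742 m/s


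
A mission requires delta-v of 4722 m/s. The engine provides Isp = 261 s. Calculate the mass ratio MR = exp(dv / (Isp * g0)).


Ve = 261 * 9.81 = 2560.41 m/s
MR = exp(4722 / 2560.41) = 6.323

6.323


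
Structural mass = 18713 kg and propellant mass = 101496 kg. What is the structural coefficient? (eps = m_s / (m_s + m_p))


eps = 18713 / (18713 + 101496) = 0.1557

0.1557
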